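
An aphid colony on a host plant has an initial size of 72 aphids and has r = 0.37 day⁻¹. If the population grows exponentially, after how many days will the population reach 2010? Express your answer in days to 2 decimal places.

Set N₀·e^(rt) = 2010: e^(0.37·t) = 2010/72 = 27.917.
0.37·t = ln(27.917) = 3.3292, so t = 3.3292/0.37 = 8.9979.

9.00 days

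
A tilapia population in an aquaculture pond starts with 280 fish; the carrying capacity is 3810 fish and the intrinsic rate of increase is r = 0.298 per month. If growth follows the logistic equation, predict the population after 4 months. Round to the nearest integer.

789 fish

A = (K − N₀)/N₀ = (3810 − 280)/280 = 12.607.
N(t) = K/(1 + A·e^(−rt)) = 3810/(1 + 12.607×e^(−0.298×4)).
e^(−1.192) = 0.30361; denominator = 1 + 12.607×0.30361 = 4.8277.
N = 3810/4.8277 = 789.196.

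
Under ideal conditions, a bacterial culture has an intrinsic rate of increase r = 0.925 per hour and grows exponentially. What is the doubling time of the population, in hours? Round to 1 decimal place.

0.7 hours

Doubling time t_d = ln(2)/r = 0.6931/0.925 = 0.74935.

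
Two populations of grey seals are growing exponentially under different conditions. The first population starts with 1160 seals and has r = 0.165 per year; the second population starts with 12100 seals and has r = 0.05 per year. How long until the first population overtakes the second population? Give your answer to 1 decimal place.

20.4 years

Set 1160·e^(0.165t) = 12100·e^(0.05t).
e^((0.165 − 0.05)t) = 12100/1160 → e^(0.115·t) = 10.431.
0.115·t = ln(10.431) = 2.3448, so t = 2.3448/0.115 = 20.389.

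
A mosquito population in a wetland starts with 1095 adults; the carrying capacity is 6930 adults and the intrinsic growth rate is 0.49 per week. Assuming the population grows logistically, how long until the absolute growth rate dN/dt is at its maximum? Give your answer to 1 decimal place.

3.4 weeks

Logistic growth is fastest at N = K/2 = 3465.
A = (K − N₀)/N₀ = 5.3288. Set K/(1 + A·e^(−rt)) = K/2 → A·e^(−rt) = 1.
e^(−0.49t) = 1/5.3288 = 0.187661, so t = ln(5.3288)/0.49 = 1.6731/0.49 = 3.4145.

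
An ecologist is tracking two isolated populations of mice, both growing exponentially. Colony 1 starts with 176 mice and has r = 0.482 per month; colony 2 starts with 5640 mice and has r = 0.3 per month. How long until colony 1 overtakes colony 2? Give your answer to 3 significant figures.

Set 176·e^(0.482t) = 5640·e^(0.3t).
e^((0.482 − 0.3)t) = 5640/176 → e^(0.182·t) = 32.045.
0.182·t = ln(32.045) = 3.4672, so t = 3.4672/0.182 = 19.05.

19.1 months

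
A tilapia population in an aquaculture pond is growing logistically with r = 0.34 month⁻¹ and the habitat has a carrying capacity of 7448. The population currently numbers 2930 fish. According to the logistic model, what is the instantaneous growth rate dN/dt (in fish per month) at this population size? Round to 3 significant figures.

dN/dt = rN(1 − N/K) = 0.34 × 2930 × (1 − 2930/7448).
1 − 2930/7448 = 0.60661; dN/dt = 0.34 × 2930 × 0.60661 = 604.3.

604 fish per month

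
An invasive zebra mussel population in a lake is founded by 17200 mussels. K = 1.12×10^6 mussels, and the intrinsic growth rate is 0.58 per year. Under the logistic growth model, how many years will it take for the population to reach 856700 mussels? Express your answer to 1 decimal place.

9.2 years

A = (K − N₀)/N₀ = (1.12×10^6 − 17200)/17200 = 64.116.
Solve 1.12×10^6/(1 + 64.116·e^(−0.58t)) = 856700: 1 + 64.116·e^(−0.58t) = 1.3073, so e^(−0.58t) = 0.00479351.
−0.58·t = ln(0.00479351) = -5.3405, so t = 5.3405/0.58 = 9.2077.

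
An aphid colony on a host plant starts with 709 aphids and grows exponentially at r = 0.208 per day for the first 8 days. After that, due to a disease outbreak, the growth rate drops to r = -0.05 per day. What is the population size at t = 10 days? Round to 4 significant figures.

Phase 1: N(8) = 709·e^(0.208×8) = 709·e^1.664 = 3743.8.
Phase 2 runs for 10 − 8 = 2 days at r = -0.05.
N(10) = 3743.8·e^(-0.05×2) = 3743.8·e^-0.1 = 3387.53.

3388 aphids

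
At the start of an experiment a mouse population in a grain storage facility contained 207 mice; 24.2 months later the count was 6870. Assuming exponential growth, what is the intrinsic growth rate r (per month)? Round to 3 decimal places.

0.145 per month

From N(t) = N₀·e^(rt): e^(r·24.2) = 6870/207 = 33.188.
r·24.2 = ln(33.188) = 3.5022, so r = 3.5022/24.2 = 0.14472.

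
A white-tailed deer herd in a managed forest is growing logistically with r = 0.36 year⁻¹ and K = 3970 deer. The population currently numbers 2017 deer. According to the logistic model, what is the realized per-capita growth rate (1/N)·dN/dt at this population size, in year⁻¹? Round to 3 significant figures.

(1/N)·dN/dt = r(1 − N/K) = 0.36 × (1 − 2017/3970).
= 0.36 × 0.49194 = 0.1771.

0.177 per year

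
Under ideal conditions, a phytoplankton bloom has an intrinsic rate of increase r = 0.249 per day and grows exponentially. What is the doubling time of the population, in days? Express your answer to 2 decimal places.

Doubling time t_d = ln(2)/r = 0.6931/0.249 = 2.7837.

2.78 days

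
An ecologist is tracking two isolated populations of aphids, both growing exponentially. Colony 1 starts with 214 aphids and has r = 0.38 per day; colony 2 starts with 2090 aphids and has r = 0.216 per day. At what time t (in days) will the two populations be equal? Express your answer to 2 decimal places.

13.90 days

Set 214·e^(0.38t) = 2090·e^(0.216t).
e^((0.38 − 0.216)t) = 2090/214 → e^(0.164·t) = 9.7664.
0.164·t = ln(9.7664) = 2.2789, so t = 2.2789/0.164 = 13.896.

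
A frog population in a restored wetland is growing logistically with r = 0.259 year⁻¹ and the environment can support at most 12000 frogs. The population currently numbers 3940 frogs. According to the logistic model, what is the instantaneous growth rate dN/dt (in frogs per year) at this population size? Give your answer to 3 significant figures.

685 frogs per year

dN/dt = rN(1 − N/K) = 0.259 × 3940 × (1 − 3940/12000).
1 − 3940/12000 = 0.67167; dN/dt = 0.259 × 3940 × 0.67167 = 685.41.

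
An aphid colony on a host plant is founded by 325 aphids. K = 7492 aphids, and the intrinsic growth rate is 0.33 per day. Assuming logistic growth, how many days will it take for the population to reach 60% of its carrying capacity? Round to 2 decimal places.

A = (K − N₀)/N₀ = (7492 − 325)/325 = 22.052.
Solve 7492/(1 + 22.052·e^(−0.33t)) = 4495.2: 1 + 22.052·e^(−0.33t) = 1.6667, so e^(−0.33t) = 0.0302312.
−0.33·t = ln(0.0302312) = -3.4989, so t = 3.4989/0.33 = 10.603.

10.60 days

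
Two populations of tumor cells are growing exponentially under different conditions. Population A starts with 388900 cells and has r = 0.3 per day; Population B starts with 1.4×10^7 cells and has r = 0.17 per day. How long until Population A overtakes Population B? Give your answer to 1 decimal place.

Set 388900·e^(0.3t) = 1.4×10^7·e^(0.17t).
e^((0.3 − 0.17)t) = 1.4×10^7/388900 → e^(0.13·t) = 35.999.
0.13·t = ln(35.999) = 3.5835, so t = 3.5835/0.13 = 27.565.

27.6 days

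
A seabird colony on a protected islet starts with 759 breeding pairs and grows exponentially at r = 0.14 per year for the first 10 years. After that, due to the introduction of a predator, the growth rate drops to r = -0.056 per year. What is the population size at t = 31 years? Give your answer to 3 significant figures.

Phase 1: N(10) = 759·e^(0.14×10) = 759·e^1.4 = 3077.9.
Phase 2 runs for 31 − 10 = 21 years at r = -0.056.
N(31) = 3077.9·e^(-0.056×21) = 3077.9·e^-1.176 = 949.563.

950 breeding pairs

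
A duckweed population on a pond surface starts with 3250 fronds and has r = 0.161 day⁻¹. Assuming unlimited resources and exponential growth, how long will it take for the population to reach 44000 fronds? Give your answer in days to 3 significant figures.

16.2 days

Set N₀·e^(rt) = 44000: e^(0.161·t) = 44000/3250 = 13.538.
0.161·t = ln(13.538) = 2.6055, so t = 2.6055/0.161 = 16.183.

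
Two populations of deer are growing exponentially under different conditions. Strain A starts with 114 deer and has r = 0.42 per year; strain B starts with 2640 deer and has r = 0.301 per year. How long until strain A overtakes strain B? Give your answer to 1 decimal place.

Set 114·e^(0.42t) = 2640·e^(0.301t).
e^((0.42 − 0.301)t) = 2640/114 → e^(0.119·t) = 23.158.
0.119·t = ln(23.158) = 3.1423, so t = 3.1423/0.119 = 26.406.

26.4 years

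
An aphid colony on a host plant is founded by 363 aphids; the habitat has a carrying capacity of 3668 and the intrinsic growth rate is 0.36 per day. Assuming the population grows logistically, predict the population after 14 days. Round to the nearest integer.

A = (K − N₀)/N₀ = (3668 − 363)/363 = 9.1047.
N(t) = K/(1 + A·e^(−rt)) = 3668/(1 + 9.1047×e^(−0.36×14)).
e^(−5.04) = 0.0064737; denominator = 1 + 9.1047×0.0064737 = 1.0589.
N = 3668/1.0589 = 3463.84.

3464 aphids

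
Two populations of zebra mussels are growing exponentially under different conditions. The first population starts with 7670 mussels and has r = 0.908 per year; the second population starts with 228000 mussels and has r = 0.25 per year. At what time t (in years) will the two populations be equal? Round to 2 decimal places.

Set 7670·e^(0.908t) = 228000·e^(0.25t).
e^((0.908 − 0.25)t) = 228000/7670 → e^(0.658·t) = 29.726.
0.658·t = ln(29.726) = 3.392, so t = 3.392/0.658 = 5.1551.

5.16 years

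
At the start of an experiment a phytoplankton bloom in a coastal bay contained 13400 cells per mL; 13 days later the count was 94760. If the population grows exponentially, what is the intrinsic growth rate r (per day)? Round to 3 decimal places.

0.150 per day

From N(t) = N₀·e^(rt): e^(r·13) = 94760/13400 = 7.0716.
r·13 = ln(7.0716) = 1.9561, so r = 1.9561/13 = 0.15047.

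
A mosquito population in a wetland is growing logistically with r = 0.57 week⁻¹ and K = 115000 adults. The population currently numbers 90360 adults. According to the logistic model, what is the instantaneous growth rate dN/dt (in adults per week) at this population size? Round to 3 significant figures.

dN/dt = rN(1 − N/K) = 0.57 × 90360 × (1 − 90360/115000).
1 − 90360/115000 = 0.21426; dN/dt = 0.57 × 90360 × 0.21426 = 11036.

11000 adults per week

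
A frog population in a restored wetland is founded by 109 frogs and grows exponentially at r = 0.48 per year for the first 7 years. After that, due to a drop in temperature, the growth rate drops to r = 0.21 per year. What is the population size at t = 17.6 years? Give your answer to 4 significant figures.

29070 frogs

Phase 1: N(7) = 109·e^(0.48×7) = 109·e^3.36 = 3138.02.
Phase 2 runs for 17.6 − 7 = 10.6 years at r = 0.21.
N(17.6) = 3138.02·e^(0.21×10.6) = 3138.02·e^2.226 = 29066.7.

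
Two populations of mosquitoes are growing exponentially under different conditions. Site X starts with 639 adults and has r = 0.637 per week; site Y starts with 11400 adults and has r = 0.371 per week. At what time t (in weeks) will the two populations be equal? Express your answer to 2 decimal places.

Set 639·e^(0.637t) = 11400·e^(0.371t).
e^((0.637 − 0.371)t) = 11400/639 → e^(0.266·t) = 17.84.
0.266·t = ln(17.84) = 2.8815, so t = 2.8815/0.266 = 10.833.

10.83 weeks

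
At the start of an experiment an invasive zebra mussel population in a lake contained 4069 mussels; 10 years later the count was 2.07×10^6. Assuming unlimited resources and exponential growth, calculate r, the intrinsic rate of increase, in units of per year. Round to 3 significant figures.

From N(t) = N₀·e^(rt): e^(r·10) = 2.07×10^6/4069 = 508.72.
r·10 = ln(508.72) = 6.2319, so r = 6.2319/10 = 0.62319.

0.623 per year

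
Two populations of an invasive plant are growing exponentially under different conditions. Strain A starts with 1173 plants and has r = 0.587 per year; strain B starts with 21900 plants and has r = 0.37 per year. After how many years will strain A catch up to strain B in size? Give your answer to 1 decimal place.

13.5 years

Set 1173·e^(0.587t) = 21900·e^(0.37t).
e^((0.587 − 0.37)t) = 21900/1173 → e^(0.217·t) = 18.67.
0.217·t = ln(18.67) = 2.9269, so t = 2.9269/0.217 = 13.488.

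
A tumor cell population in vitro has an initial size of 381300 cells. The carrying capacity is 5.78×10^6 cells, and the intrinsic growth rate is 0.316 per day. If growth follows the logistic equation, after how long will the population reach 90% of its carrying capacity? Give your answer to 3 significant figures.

15.3 days

A = (K − N₀)/N₀ = (5.78×10^6 − 381300)/381300 = 14.159.
Solve 5.78×10^6/(1 + 14.159·e^(−0.316t)) = 5.202×10^6: 1 + 14.159·e^(−0.316t) = 1.1111, so e^(−0.316t) = 0.00784757.
−0.316·t = ln(0.00784757) = -4.8476, so t = 4.8476/0.316 = 15.34.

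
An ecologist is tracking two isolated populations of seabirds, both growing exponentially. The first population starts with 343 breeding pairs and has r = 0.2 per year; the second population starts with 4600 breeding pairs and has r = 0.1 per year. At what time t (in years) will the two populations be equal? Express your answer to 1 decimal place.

26.0 years

Set 343·e^(0.2t) = 4600·e^(0.1t).
e^((0.2 − 0.1)t) = 4600/343 → e^(0.1·t) = 13.411.
0.1·t = ln(13.411) = 2.5961, so t = 2.5961/0.1 = 25.961.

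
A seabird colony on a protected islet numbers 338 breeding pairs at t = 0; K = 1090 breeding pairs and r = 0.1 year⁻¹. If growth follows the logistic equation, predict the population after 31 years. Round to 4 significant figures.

990.7 breeding pairs

A = (K − N₀)/N₀ = (1090 − 338)/338 = 2.2249.
N(t) = K/(1 + A·e^(−rt)) = 1090/(1 + 2.2249×e^(−0.1×31)).
e^(−3.1) = 0.045049; denominator = 1 + 2.2249×0.045049 = 1.1002.
N = 1090/1.1002 = 990.704.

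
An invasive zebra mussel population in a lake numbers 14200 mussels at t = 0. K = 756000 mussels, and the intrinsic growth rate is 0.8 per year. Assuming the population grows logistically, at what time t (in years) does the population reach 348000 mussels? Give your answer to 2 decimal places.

A = (K − N₀)/N₀ = (756000 − 14200)/14200 = 52.239.
Solve 756000/(1 + 52.239·e^(−0.8t)) = 348000: 1 + 52.239·e^(−0.8t) = 2.1724, so e^(−0.8t) = 0.0224431.
−0.8·t = ln(0.0224431) = -3.7968, so t = 3.7968/0.8 = 4.746.

4.75 years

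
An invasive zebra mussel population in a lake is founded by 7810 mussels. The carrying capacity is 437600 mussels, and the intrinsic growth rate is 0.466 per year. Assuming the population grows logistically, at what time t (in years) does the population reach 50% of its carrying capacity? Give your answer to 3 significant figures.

A = (K − N₀)/N₀ = (437600 − 7810)/7810 = 55.031.
Solve 437600/(1 + 55.031·e^(−0.466t)) = 218800: 1 + 55.031·e^(−0.466t) = 2, so e^(−0.466t) = 0.0181717.
−0.466·t = ln(0.0181717) = -4.0079, so t = 4.0079/0.466 = 8.6006.

8.60 years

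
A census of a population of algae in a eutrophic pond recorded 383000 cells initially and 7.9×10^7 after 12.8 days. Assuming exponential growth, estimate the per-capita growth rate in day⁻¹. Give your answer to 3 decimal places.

0.416 per day

From N(t) = N₀·e^(rt): e^(r·12.8) = 7.9×10^7/383000 = 206.27.
r·12.8 = ln(206.27) = 5.3292, so r = 5.3292/12.8 = 0.41634.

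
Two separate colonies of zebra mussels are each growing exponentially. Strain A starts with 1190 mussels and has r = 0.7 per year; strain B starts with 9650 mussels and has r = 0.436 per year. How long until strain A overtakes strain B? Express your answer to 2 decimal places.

Set 1190·e^(0.7t) = 9650·e^(0.436t).
e^((0.7 − 0.436)t) = 9650/1190 → e^(0.264·t) = 8.1092.
0.264·t = ln(8.1092) = 2.093, so t = 2.093/0.264 = 7.928.

7.93 years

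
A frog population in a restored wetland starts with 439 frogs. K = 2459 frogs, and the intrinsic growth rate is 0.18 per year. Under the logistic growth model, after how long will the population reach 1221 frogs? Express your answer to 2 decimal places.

A = (K − N₀)/N₀ = (2459 − 439)/439 = 4.6014.
Solve 2459/(1 + 4.6014·e^(−0.18t)) = 1221: 1 + 4.6014·e^(−0.18t) = 2.0139, so e^(−0.18t) = 0.220353.
−0.18·t = ln(0.220353) = -1.5125, so t = 1.5125/0.18 = 8.4029.

8.40 years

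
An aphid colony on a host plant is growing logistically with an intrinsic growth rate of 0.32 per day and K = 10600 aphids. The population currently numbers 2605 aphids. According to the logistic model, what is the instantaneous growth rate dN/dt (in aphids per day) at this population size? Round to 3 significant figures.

629 aphids per day

dN/dt = rN(1 − N/K) = 0.32 × 2605 × (1 − 2605/10600).
1 − 2605/10600 = 0.75425; dN/dt = 0.32 × 2605 × 0.75425 = 628.74.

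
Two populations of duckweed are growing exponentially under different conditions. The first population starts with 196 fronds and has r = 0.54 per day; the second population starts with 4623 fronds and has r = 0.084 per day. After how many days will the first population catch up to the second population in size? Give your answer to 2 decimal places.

6.93 days

Set 196·e^(0.54t) = 4623·e^(0.084t).
e^((0.54 − 0.084)t) = 4623/196 → e^(0.456·t) = 23.587.
0.456·t = ln(23.587) = 3.1607, so t = 3.1607/0.456 = 6.9313.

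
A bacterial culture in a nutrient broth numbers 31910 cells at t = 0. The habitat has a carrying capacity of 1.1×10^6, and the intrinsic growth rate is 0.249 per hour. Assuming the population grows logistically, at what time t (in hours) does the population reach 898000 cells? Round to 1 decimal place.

A = (K − N₀)/N₀ = (1.1×10^6 − 31910)/31910 = 33.472.
Solve 1.1×10^6/(1 + 33.472·e^(−0.249t)) = 898000: 1 + 33.472·e^(−0.249t) = 1.2249, so e^(−0.249t) = 0.00672038.
−0.249·t = ln(0.00672038) = -5.0026, so t = 5.0026/0.249 = 20.091.

20.1 hours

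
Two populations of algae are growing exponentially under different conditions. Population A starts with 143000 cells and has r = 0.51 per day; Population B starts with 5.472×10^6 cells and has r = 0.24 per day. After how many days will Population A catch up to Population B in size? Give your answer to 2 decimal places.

Set 143000·e^(0.51t) = 5.472×10^6·e^(0.24t).
e^((0.51 − 0.24)t) = 5.472×10^6/143000 → e^(0.27·t) = 38.266.
0.27·t = ln(38.266) = 3.6446, so t = 3.6446/0.27 = 13.498.

13.50 days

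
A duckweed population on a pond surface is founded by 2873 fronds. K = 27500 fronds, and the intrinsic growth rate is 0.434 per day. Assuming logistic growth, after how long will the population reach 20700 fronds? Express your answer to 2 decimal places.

7.52 days

A = (K − N₀)/N₀ = (27500 − 2873)/2873 = 8.5719.
Solve 27500/(1 + 8.5719·e^(−0.434t)) = 20700: 1 + 8.5719·e^(−0.434t) = 1.3285, so e^(−0.434t) = 0.0383233.
−0.434·t = ln(0.0383233) = -3.2617, so t = 3.2617/0.434 = 7.5154.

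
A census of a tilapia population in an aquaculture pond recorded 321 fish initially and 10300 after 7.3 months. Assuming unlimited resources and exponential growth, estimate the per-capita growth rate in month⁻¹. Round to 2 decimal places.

0.48 per month

From N(t) = N₀·e^(rt): e^(r·7.3) = 10300/321 = 32.087.
r·7.3 = ln(32.087) = 3.4685, so r = 3.4685/7.3 = 0.47513.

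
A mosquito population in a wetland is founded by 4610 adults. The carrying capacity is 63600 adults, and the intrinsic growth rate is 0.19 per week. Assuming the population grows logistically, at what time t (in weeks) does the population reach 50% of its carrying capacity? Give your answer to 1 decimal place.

13.4 weeks

A = (K − N₀)/N₀ = (63600 − 4610)/4610 = 12.796.
Solve 63600/(1 + 12.796·e^(−0.19t)) = 31800: 1 + 12.796·e^(−0.19t) = 2, so e^(−0.19t) = 0.0781488.
−0.19·t = ln(0.0781488) = -2.5491, so t = 2.5491/0.19 = 13.417.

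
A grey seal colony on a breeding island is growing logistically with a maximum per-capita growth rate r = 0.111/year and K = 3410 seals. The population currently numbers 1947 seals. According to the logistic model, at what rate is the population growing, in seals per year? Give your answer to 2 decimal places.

dN/dt = rN(1 − N/K) = 0.111 × 1947 × (1 − 1947/3410).
1 − 1947/3410 = 0.42903; dN/dt = 0.111 × 1947 × 0.42903 = 92.721.

92.72 seals per year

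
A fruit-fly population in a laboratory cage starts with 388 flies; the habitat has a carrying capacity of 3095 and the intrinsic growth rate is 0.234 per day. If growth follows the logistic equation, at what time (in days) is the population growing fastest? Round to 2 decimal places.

8.30 days

Logistic growth is fastest at N = K/2 = 1547.5.
A = (K − N₀)/N₀ = 6.9768. Set K/(1 + A·e^(−rt)) = K/2 → A·e^(−rt) = 1.
e^(−0.234t) = 1/6.9768 = 0.143332, so t = ln(6.9768)/0.234 = 1.9426/0.234 = 8.3017.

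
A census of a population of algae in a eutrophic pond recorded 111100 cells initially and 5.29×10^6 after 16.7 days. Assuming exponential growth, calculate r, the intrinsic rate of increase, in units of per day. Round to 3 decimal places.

From N(t) = N₀·e^(rt): e^(r·16.7) = 5.29×10^6/111100 = 47.615.
r·16.7 = ln(47.615) = 3.8631, so r = 3.8631/16.7 = 0.23133.

0.231 per day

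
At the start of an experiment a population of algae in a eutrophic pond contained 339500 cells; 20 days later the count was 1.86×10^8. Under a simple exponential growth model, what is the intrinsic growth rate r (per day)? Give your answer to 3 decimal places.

From N(t) = N₀·e^(rt): e^(r·20) = 1.86×10^8/339500 = 547.86.
r·20 = ln(547.86) = 6.306, so r = 6.306/20 = 0.3153.

0.315 per day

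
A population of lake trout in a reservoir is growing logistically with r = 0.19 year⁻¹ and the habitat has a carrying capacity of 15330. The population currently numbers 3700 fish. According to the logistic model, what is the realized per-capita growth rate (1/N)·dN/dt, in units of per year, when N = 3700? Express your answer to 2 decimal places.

(1/N)·dN/dt = r(1 − N/K) = 0.19 × (1 − 3700/15330).
= 0.19 × 0.75864 = 0.14414.

0.14 per year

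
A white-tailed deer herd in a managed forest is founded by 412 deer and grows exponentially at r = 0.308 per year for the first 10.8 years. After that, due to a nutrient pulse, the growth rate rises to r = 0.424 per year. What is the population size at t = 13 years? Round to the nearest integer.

Phase 1: N(10.8) = 412·e^(0.308×10.8) = 412·e^3.326 = 11469.2.
Phase 2 runs for 13 − 10.8 = 2.2 years at r = 0.424.
N(13) = 11469.2·e^(0.424×2.2) = 11469.2·e^0.9328 = 29150.4.

29150 deer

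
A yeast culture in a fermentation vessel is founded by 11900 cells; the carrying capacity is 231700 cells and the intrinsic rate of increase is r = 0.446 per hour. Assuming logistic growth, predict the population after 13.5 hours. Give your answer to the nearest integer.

A = (K − N₀)/N₀ = (231700 − 11900)/11900 = 18.471.
N(t) = K/(1 + A·e^(−rt)) = 231700/(1 + 18.471×e^(−0.446×13.5)).
e^(−6.021) = 0.0024272; denominator = 1 + 18.471×0.0024272 = 1.0448.
N = 231700/1.0448 = 221758.

221758 cells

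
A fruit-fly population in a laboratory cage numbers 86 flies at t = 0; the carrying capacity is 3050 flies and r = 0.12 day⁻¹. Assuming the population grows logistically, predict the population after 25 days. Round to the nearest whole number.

1123 flies

A = (K − N₀)/N₀ = (3050 − 86)/86 = 34.465.
N(t) = K/(1 + A·e^(−rt)) = 3050/(1 + 34.465×e^(−0.12×25)).
e^(−3) = 0.049787; denominator = 1 + 34.465×0.049787 = 2.7159.
N = 3050/2.7159 = 1123.01.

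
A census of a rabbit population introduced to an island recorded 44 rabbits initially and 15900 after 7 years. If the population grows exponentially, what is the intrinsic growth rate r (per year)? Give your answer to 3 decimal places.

From N(t) = N₀·e^(rt): e^(r·7) = 15900/44 = 361.36.
r·7 = ln(361.36) = 5.8899, so r = 5.8899/7 = 0.84141.

0.841 per year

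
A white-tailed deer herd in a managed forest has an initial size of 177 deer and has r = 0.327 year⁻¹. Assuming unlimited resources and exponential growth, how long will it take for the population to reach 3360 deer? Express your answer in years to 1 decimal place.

9.0 years

Set N₀·e^(rt) = 3360: e^(0.327·t) = 3360/177 = 18.983.
0.327·t = ln(18.983) = 2.9435, so t = 2.9435/0.327 = 9.0017.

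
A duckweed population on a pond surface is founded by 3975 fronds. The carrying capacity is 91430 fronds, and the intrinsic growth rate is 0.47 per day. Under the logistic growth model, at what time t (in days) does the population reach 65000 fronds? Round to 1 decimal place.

8.5 days

A = (K − N₀)/N₀ = (91430 − 3975)/3975 = 22.001.
Solve 91430/(1 + 22.001·e^(−0.47t)) = 65000: 1 + 22.001·e^(−0.47t) = 1.4066, so e^(−0.47t) = 0.0184815.
−0.47·t = ln(0.0184815) = -3.991, so t = 3.991/0.47 = 8.4915.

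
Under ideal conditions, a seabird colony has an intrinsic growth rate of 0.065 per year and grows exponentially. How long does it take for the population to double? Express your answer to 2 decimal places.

Doubling time t_d = ln(2)/r = 0.6931/0.065 = 10.664.

10.66 years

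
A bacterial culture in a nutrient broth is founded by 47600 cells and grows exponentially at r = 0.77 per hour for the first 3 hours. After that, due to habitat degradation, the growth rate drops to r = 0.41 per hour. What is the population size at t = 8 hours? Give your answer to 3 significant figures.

Phase 1: N(3) = 47600·e^(0.77×3) = 47600·e^2.31 = 479543.
Phase 2 runs for 8 − 3 = 5 hours at r = 0.41.
N(8) = 479543·e^(0.41×5) = 479543·e^2.05 = 3.72504×10^6.

3730000 cells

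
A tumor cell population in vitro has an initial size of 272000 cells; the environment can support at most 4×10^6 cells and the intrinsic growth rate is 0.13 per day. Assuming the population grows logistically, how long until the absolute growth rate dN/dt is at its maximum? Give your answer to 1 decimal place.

20.1 days

Logistic growth is fastest at N = K/2 = 2×10^6.
A = (K − N₀)/N₀ = 13.706. Set K/(1 + A·e^(−rt)) = K/2 → A·e^(−rt) = 1.
e^(−0.13t) = 1/13.706 = 0.0729614, so t = ln(13.706)/0.13 = 2.6178/0.13 = 20.137.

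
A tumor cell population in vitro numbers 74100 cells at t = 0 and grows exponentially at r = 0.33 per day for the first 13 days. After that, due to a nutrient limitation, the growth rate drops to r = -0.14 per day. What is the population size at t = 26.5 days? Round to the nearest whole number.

816817 cells

Phase 1: N(13) = 74100·e^(0.33×13) = 74100·e^4.29 = 5.406815×10^6.
Phase 2 runs for 26.5 − 13 = 13.5 days at r = -0.14.
N(26.5) = 5.406815×10^6·e^(-0.14×13.5) = 5.406815×10^6·e^-1.89 = 816817.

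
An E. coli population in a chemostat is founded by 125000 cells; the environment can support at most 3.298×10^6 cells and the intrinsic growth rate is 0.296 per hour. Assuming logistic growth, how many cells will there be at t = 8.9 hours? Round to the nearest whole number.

A = (K − N₀)/N₀ = (3.298×10^6 − 125000)/125000 = 25.384.
N(t) = K/(1 + A·e^(−rt)) = 3.298×10^6/(1 + 25.384×e^(−0.296×8.9)).
e^(−2.634) = 0.071762; denominator = 1 + 25.384×0.071762 = 2.8216.
N = 3.298×10^6/2.8216 = 1.168837×10^6.

1168837 cells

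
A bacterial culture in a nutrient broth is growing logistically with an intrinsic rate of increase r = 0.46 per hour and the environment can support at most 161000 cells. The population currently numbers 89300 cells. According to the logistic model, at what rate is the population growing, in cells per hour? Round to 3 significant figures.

dN/dt = rN(1 − N/K) = 0.46 × 89300 × (1 − 89300/161000).
1 − 89300/161000 = 0.44534; dN/dt = 0.46 × 89300 × 0.44534 = 18294.

18300 cells per hour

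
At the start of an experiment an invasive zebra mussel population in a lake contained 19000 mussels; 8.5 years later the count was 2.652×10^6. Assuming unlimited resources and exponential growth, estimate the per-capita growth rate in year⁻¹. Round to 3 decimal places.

From N(t) = N₀·e^(rt): e^(r·8.5) = 2.652×10^6/19000 = 139.58.
r·8.5 = ln(139.58) = 4.9386, so r = 4.9386/8.5 = 0.58102.

0.581 per year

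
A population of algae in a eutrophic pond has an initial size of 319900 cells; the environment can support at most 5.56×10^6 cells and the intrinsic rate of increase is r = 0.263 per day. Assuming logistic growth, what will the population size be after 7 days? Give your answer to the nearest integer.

1544917 cells

A = (K − N₀)/N₀ = (5.56×10^6 − 319900)/319900 = 16.38.
N(t) = K/(1 + A·e^(−rt)) = 5.56×10^6/(1 + 16.38×e^(−0.263×7)).
e^(−1.841) = 0.15866; denominator = 1 + 16.38×0.15866 = 3.5989.
N = 5.56×10^6/3.5989 = 1.544917×10^6.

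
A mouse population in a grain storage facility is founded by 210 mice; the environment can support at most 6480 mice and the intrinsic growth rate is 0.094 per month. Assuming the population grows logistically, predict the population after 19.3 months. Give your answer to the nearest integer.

1105 mice

A = (K − N₀)/N₀ = (6480 − 210)/210 = 29.857.
N(t) = K/(1 + A·e^(−rt)) = 6480/(1 + 29.857×e^(−0.094×19.3)).
e^(−1.814) = 0.16297; denominator = 1 + 29.857×0.16297 = 5.8658.
N = 6480/5.8658 = 1104.72.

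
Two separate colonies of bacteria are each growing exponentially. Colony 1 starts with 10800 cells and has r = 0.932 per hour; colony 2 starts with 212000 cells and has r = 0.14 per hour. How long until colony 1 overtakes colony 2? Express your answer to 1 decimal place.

Set 10800·e^(0.932t) = 212000·e^(0.14t).
e^((0.932 − 0.14)t) = 212000/10800 → e^(0.792·t) = 19.63.
0.792·t = ln(19.63) = 2.977, so t = 2.977/0.792 = 3.7589.

3.8 hours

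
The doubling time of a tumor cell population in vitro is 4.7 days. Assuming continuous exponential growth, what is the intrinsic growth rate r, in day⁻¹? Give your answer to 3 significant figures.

r = ln(2)/t_d = 0.6931/4.7 = 0.14748.

0.147 per day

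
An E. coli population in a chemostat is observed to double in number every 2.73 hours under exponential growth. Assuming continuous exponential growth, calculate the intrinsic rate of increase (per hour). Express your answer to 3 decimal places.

r = ln(2)/t_d = 0.6931/2.73 = 0.2539.

0.254 per hour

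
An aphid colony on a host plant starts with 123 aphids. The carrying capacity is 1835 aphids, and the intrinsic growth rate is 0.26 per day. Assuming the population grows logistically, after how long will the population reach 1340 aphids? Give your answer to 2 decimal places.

A = (K − N₀)/N₀ = (1835 − 123)/123 = 13.919.
Solve 1835/(1 + 13.919·e^(−0.26t)) = 1340: 1 + 13.919·e^(−0.26t) = 1.3694, so e^(−0.26t) = 0.0265401.
−0.26·t = ln(0.0265401) = -3.6291, so t = 3.6291/0.26 = 13.958.

13.96 days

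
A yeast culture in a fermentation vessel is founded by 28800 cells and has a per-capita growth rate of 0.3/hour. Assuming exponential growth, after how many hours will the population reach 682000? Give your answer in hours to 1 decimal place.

Set N₀·e^(rt) = 682000: e^(0.3·t) = 682000/28800 = 23.681.
0.3·t = ln(23.681) = 3.1647, so t = 3.1647/0.3 = 10.549.

10.5 hours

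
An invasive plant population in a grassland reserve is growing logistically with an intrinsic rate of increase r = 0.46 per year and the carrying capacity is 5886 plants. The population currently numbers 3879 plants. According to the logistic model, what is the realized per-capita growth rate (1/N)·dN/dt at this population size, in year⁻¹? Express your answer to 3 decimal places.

0.157 per year

(1/N)·dN/dt = r(1 − N/K) = 0.46 × (1 − 3879/5886).
= 0.46 × 0.34098 = 0.15685.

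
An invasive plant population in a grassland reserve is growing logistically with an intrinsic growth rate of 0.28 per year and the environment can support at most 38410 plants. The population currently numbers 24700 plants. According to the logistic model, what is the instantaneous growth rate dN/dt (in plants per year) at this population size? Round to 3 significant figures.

2470 plants per year

dN/dt = rN(1 − N/K) = 0.28 × 24700 × (1 − 24700/38410).
1 − 24700/38410 = 0.35694; dN/dt = 0.28 × 24700 × 0.35694 = 2468.6.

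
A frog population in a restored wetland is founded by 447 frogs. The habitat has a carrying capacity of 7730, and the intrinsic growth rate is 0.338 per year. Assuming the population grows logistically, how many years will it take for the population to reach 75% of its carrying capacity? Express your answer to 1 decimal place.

11.5 years

A = (K − N₀)/N₀ = (7730 − 447)/447 = 16.293.
Solve 7730/(1 + 16.293·e^(−0.338t)) = 5797.5: 1 + 16.293·e^(−0.338t) = 1.3333, so e^(−0.338t) = 0.0204586.
−0.338·t = ln(0.0204586) = -3.8894, so t = 3.8894/0.338 = 11.507.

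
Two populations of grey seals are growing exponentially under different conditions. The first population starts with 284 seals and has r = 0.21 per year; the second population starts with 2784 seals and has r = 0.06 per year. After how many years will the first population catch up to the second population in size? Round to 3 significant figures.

15.2 years

Set 284·e^(0.21t) = 2784·e^(0.06t).
e^((0.21 − 0.06)t) = 2784/284 → e^(0.15·t) = 9.8028.
0.15·t = ln(9.8028) = 2.2827, so t = 2.2827/0.15 = 15.218.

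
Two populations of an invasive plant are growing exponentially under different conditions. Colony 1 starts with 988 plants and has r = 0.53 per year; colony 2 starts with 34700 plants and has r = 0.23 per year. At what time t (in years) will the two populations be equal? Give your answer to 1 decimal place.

Set 988·e^(0.53t) = 34700·e^(0.23t).
e^((0.53 − 0.23)t) = 34700/988 → e^(0.3·t) = 35.121.
0.3·t = ln(35.121) = 3.5588, so t = 3.5588/0.3 = 11.863.

11.9 years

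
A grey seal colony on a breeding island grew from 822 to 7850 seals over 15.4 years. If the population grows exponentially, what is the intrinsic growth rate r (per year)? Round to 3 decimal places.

From N(t) = N₀·e^(rt): e^(r·15.4) = 7850/822 = 9.5499.
r·15.4 = ln(9.5499) = 2.2565, so r = 2.2565/15.4 = 0.14653.

0.147 per year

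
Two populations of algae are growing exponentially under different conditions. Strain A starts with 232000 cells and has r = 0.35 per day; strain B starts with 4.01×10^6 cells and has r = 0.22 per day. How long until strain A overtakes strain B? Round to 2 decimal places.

21.92 days

Set 232000·e^(0.35t) = 4.01×10^6·e^(0.22t).
e^((0.35 − 0.22)t) = 4.01×10^6/232000 → e^(0.13·t) = 17.284.
0.13·t = ln(17.284) = 2.8498, so t = 2.8498/0.13 = 21.922.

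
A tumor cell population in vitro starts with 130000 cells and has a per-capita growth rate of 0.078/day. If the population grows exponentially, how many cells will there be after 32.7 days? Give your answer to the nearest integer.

1665923 cells

N(t) = N₀·e^(rt) = 130000 × e^(0.078×32.7) = 130000 × e^2.551.
e^2.551 ≈ 12.815, so N ≈ 130000 × 12.815 = 1.665923×10^6.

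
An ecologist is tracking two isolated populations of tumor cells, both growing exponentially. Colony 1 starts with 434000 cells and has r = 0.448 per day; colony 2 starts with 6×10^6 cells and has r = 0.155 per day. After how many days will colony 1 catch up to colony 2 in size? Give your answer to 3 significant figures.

Set 434000·e^(0.448t) = 6×10^6·e^(0.155t).
e^((0.448 − 0.155)t) = 6×10^6/434000 → e^(0.293·t) = 13.825.
0.293·t = ln(13.825) = 2.6265, so t = 2.6265/0.293 = 8.9641.

8.96 days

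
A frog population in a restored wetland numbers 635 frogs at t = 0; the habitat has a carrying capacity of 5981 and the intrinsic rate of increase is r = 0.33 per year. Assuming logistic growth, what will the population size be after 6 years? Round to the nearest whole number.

A = (K − N₀)/N₀ = (5981 − 635)/635 = 8.4189.
N(t) = K/(1 + A·e^(−rt)) = 5981/(1 + 8.4189×e^(−0.33×6)).
e^(−1.98) = 0.13807; denominator = 1 + 8.4189×0.13807 = 2.1624.
N = 5981/2.1624 = 2765.92.

2766 frogs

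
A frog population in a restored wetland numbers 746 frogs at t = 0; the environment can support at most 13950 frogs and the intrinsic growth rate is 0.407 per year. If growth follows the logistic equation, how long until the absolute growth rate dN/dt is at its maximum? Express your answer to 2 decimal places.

7.06 years

Logistic growth is fastest at N = K/2 = 6975.
A = (K − N₀)/N₀ = 17.7. Set K/(1 + A·e^(−rt)) = K/2 → A·e^(−rt) = 1.
e^(−0.407t) = 1/17.7 = 0.056498, so t = ln(17.7)/0.407 = 2.8735/0.407 = 7.0603.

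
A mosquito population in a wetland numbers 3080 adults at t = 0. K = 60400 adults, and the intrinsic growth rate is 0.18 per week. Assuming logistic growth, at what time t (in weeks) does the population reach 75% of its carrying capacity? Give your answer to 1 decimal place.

22.3 weeks

A = (K − N₀)/N₀ = (60400 − 3080)/3080 = 18.61.
Solve 60400/(1 + 18.61·e^(−0.18t)) = 45300: 1 + 18.61·e^(−0.18t) = 1.3333, so e^(−0.18t) = 0.0179111.
−0.18·t = ln(0.0179111) = -4.0223, so t = 4.0223/0.18 = 22.346.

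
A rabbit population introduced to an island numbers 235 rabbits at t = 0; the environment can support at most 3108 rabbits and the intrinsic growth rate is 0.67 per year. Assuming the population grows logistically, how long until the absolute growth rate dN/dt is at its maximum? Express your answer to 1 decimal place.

Logistic growth is fastest at N = K/2 = 1554.
A = (K − N₀)/N₀ = 12.226. Set K/(1 + A·e^(−rt)) = K/2 → A·e^(−rt) = 1.
e^(−0.67t) = 1/12.226 = 0.081796, so t = ln(12.226)/0.67 = 2.5035/0.67 = 3.7366.

3.7 years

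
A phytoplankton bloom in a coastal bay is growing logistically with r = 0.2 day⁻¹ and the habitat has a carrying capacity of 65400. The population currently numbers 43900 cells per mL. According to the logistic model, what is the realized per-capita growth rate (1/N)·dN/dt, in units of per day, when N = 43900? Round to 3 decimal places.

(1/N)·dN/dt = r(1 − N/K) = 0.2 × (1 − 43900/65400).
= 0.2 × 0.32875 = 0.065749.

0.066 per day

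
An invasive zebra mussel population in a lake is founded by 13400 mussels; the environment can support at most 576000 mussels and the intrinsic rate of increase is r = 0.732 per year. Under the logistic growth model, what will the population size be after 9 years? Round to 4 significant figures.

A = (K − N₀)/N₀ = (576000 − 13400)/13400 = 41.985.
N(t) = K/(1 + A·e^(−rt)) = 576000/(1 + 41.985×e^(−0.732×9)).
e^(−6.588) = 0.0013768; denominator = 1 + 41.985×0.0013768 = 1.0578.
N = 576000/1.0578 = 544524.

544500 mussels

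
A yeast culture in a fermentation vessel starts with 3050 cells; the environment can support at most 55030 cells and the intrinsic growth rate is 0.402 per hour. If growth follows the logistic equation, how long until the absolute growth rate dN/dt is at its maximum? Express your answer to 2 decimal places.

Logistic growth is fastest at N = K/2 = 27515.
A = (K − N₀)/N₀ = 17.043. Set K/(1 + A·e^(−rt)) = K/2 → A·e^(−rt) = 1.
e^(−0.402t) = 1/17.043 = 0.0586764, so t = ln(17.043)/0.402 = 2.8357/0.402 = 7.054.

7.05 hours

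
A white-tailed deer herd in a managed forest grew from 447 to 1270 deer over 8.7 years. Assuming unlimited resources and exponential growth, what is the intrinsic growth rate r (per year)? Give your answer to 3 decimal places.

0.120 per year

From N(t) = N₀·e^(rt): e^(r·8.7) = 1270/447 = 2.8412.
r·8.7 = ln(2.8412) = 1.0442, so r = 1.0442/8.7 = 0.12002.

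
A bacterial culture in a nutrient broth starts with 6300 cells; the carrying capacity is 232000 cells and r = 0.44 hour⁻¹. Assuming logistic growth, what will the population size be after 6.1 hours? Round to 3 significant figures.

A = (K − N₀)/N₀ = (232000 − 6300)/6300 = 35.825.
N(t) = K/(1 + A·e^(−rt)) = 232000/(1 + 35.825×e^(−0.44×6.1)).
e^(−2.684) = 0.068289; denominator = 1 + 35.825×0.068289 = 3.4465.
N = 232000/3.4465 = 67314.7.

67300 cells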